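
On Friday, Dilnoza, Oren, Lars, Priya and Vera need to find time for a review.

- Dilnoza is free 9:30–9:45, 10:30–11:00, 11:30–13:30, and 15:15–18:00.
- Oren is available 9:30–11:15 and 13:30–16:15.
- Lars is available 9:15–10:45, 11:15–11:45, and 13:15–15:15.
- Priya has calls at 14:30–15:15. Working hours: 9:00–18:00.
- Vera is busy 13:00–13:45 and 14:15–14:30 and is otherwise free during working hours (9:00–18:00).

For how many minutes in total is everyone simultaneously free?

30 minutes

Priya free within 09:00–18:00: 09:00–14:30, 15:15–18:00.
Vera free within 09:00–18:00: 09:00–13:00, 13:45–14:15, 14:30–18:00.
Dilnoza ∩ Oren: 09:30–09:45, 10:30–11:00, 15:15–16:15.
Dilnoza ∩ Oren ∩ Lars: 09:30–09:45, 10:30–10:45.
Dilnoza ∩ Oren ∩ Lars ∩ Priya: 09:30–09:45, 10:30–10:45.
Dilnoza ∩ Oren ∩ Lars ∩ Priya ∩ Vera: 09:30–09:45, 10:30–10:45.
Total common minutes: 15 + 15 = 30.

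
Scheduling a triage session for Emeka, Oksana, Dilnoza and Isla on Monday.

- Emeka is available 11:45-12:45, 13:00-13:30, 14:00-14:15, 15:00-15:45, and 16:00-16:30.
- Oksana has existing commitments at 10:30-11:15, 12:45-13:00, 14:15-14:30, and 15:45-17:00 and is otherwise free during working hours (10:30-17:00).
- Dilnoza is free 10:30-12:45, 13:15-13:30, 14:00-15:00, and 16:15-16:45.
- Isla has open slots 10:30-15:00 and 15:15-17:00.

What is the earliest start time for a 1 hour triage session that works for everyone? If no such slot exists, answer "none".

11:45

Oksana free within 10:30–17:00: 11:15–12:45, 13:00–14:15, 14:30–15:45.
Emeka ∩ Oksana: 11:45–12:45, 13:00–13:30, 14:00–14:15, 15:00–15:45.
Emeka ∩ Oksana ∩ Dilnoza: 11:45–12:45, 13:15–13:30, 14:00–14:15.
Emeka ∩ Oksana ∩ Dilnoza ∩ Isla: 11:45–12:45, 13:15–13:30, 14:00–14:15.
Windows ≥ 60 min: 11:45–12:45.
Earliest such window starts at 11:45.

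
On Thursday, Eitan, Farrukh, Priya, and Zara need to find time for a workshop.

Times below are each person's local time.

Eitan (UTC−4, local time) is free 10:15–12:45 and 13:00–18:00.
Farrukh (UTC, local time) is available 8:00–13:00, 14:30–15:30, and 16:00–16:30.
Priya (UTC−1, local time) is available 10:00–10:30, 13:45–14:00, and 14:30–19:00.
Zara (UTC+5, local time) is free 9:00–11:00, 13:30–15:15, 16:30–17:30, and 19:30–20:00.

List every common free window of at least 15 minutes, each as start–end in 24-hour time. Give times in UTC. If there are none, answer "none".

Eitan → UTC: 14:15–16:45, 17:00–22:00.
Farrukh → UTC: 08:00–13:00, 14:30–15:30, 16:00–16:30.
Priya → UTC: 11:00–11:30, 14:45–15:00, 15:30–20:00.
Zara → UTC: 04:00–06:00, 08:30–10:15, 11:30–12:30, 14:30–15:00.
Eitan ∩ Farrukh: 14:30–15:30, 16:00–16:30.
Eitan ∩ Farrukh ∩ Priya: 14:45–15:00, 16:00–16:30.
Eitan ∩ Farrukh ∩ Priya ∩ Zara: 14:45–15:00.
Windows ≥ 15 min: 14:45–15:00.

14:45–15:00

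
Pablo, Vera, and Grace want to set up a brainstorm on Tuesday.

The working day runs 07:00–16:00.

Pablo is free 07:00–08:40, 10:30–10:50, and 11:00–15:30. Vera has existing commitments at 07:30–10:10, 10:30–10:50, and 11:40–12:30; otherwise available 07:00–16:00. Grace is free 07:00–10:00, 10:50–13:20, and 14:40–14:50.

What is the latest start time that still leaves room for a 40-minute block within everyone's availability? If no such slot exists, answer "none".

12:40

Vera free within 07:00–16:00: 07:00–07:30, 10:10–10:30, 10:50–11:40, 12:30–16:00.
Pablo ∩ Vera: 07:00–07:30, 11:00–11:40, 12:30–15:30.
Pablo ∩ Vera ∩ Grace: 07:00–07:30, 11:00–11:40, 12:30–13:20, 14:40–14:50.
Windows ≥ 40 min: 11:00–11:40, 12:30–13:20.
Latest start in the last window 12:30–13:20 is 13:20 − 40 min = 12:40.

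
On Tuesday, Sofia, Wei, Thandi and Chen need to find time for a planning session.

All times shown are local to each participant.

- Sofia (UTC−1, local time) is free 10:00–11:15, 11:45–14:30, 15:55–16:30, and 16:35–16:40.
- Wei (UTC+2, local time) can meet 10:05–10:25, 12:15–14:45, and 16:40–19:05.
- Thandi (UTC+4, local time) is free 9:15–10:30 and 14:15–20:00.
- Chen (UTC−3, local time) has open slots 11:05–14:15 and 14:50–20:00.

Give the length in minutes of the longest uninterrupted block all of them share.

Sofia → UTC: 11:00–12:15, 12:45–15:30, 16:55–17:30, 17:35–17:40.
Wei → UTC: 08:05–08:25, 10:15–12:45, 14:40–17:05.
Thandi → UTC: 05:15–06:30, 10:15–16:00.
Chen → UTC: 14:05–17:15, 17:50–23:00.
Sofia ∩ Wei: 11:00–12:15, 14:40–15:30, 16:55–17:05.
Sofia ∩ Wei ∩ Thandi: 11:00–12:15, 14:40–15:30.
Sofia ∩ Wei ∩ Thandi ∩ Chen: 14:40–15:30.
Single common window of 50 minutes.

50 minutes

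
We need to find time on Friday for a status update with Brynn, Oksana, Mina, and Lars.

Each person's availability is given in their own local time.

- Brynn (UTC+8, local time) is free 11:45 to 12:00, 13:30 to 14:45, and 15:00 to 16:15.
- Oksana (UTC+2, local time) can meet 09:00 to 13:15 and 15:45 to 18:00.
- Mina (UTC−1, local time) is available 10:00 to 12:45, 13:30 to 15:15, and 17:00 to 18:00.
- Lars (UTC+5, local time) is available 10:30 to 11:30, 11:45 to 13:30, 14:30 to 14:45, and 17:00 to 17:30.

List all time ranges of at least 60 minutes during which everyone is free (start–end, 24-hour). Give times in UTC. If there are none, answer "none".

Brynn → UTC: 03:45–04:00, 05:30–06:45, 07:00–08:15.
Oksana → UTC: 07:00–11:15, 13:45–16:00.
Mina → UTC: 11:00–13:45, 14:30–16:15, 18:00–19:00.
Lars → UTC: 05:30–06:30, 06:45–08:30, 09:30–09:45, 12:00–12:30.
Brynn ∩ Oksana: 07:00–08:15.
Brynn ∩ Oksana ∩ Mina: (none).
Brynn ∩ Oksana ∩ Mina ∩ Lars: (none).
Windows ≥ 60 min: (none).

none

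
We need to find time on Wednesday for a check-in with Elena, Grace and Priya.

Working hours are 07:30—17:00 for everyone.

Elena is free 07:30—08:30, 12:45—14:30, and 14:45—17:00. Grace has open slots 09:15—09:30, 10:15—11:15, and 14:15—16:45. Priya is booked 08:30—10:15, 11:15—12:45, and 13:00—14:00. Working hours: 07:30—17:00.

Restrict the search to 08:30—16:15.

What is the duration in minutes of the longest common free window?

90 minutes

Priya free within 07:30–17:00: 07:30–08:30, 10:15–11:15, 12:45–13:00, 14:00–17:00.
Elena ∩ Grace: 14:15–14:30, 14:45–16:45.
Elena ∩ Grace ∩ Priya: 14:15–14:30, 14:45–16:45.
Restricted to 08:30–16:15: 14:15–14:30, 14:45–16:15.
Common window lengths: 15, 90 min; longest is 90.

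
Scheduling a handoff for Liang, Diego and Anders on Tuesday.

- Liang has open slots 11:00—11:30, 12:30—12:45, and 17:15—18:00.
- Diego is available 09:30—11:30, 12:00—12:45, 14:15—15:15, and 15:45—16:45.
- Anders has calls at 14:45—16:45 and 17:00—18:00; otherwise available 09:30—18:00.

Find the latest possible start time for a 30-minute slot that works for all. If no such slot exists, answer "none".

Anders free within 09:30–18:00: 09:30–14:45, 16:45–17:00.
Liang ∩ Diego: 11:00–11:30, 12:30–12:45.
Liang ∩ Diego ∩ Anders: 11:00–11:30, 12:30–12:45.
Windows ≥ 30 min: 11:00–11:30.
Latest start in the last window 11:00–11:30 is 11:30 − 30 min = 11:00.

11:00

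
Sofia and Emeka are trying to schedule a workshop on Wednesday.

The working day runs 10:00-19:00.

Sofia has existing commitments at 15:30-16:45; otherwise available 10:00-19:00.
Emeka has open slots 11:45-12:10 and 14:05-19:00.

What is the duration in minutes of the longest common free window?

Sofia free within 10:00–19:00: 10:00–15:30, 16:45–19:00.
Sofia ∩ Emeka: 11:45–12:10, 14:05–15:30, 16:45–19:00.
Common window lengths: 25, 85, 135 min; longest is 135.

135 minutes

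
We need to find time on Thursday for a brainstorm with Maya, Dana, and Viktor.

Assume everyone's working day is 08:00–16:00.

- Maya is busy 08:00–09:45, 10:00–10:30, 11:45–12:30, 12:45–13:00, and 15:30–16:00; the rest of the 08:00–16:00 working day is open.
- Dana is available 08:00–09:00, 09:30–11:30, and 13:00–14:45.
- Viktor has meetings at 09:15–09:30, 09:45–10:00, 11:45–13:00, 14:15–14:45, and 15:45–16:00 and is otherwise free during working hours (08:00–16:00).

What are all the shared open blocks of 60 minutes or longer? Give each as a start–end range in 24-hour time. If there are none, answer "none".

10:30–11:30, 13:00–14:15

Maya free within 08:00–16:00: 09:45–10:00, 10:30–11:45, 12:30–12:45, 13:00–15:30.
Viktor free within 08:00–16:00: 08:00–09:15, 09:30–09:45, 10:00–11:45, 13:00–14:15, 14:45–15:45.
Maya ∩ Dana: 09:45–10:00, 10:30–11:30, 13:00–14:45.
Maya ∩ Dana ∩ Viktor: 10:30–11:30, 13:00–14:15.
Windows ≥ 60 min: 10:30–11:30, 13:00–14:15.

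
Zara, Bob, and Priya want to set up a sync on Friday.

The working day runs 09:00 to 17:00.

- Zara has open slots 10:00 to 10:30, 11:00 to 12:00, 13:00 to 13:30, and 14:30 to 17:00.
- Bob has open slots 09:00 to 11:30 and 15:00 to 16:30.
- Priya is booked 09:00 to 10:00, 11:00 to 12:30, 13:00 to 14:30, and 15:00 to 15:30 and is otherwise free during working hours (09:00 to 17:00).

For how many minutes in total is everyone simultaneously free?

Priya free within 09:00–17:00: 10:00–11:00, 12:30–13:00, 14:30–15:00, 15:30–17:00.
Zara ∩ Bob: 10:00–10:30, 11:00–11:30, 15:00–16:30.
Zara ∩ Bob ∩ Priya: 10:00–10:30, 15:30–16:30.
Total common minutes: 30 + 60 = 90.

90 minutes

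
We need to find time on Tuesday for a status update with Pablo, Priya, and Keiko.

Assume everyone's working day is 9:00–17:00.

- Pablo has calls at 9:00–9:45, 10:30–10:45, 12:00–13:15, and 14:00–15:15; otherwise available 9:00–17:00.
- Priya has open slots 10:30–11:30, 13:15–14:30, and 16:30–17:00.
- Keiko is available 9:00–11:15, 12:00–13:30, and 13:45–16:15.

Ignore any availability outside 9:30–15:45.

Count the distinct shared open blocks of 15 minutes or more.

Pablo free within 09:00–17:00: 09:45–10:30, 10:45–12:00, 13:15–14:00, 15:15–17:00.
Pablo ∩ Priya: 10:45–11:30, 13:15–14:00, 16:30–17:00.
Pablo ∩ Priya ∩ Keiko: 10:45–11:15, 13:15–13:30, 13:45–14:00.
Restricted to 09:30–15:45: 10:45–11:15, 13:15–13:30, 13:45–14:00.
Windows ≥ 15 min: 10:45–11:15, 13:15–13:30, 13:45–14:00.
That's 3 windows.

3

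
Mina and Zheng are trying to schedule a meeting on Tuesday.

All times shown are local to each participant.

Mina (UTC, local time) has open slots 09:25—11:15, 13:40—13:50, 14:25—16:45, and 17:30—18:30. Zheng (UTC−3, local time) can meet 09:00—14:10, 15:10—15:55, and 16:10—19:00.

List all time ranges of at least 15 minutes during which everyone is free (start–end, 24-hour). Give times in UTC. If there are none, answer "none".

14:25–16:45, 18:10–18:30

Mina → UTC: 09:25–11:15, 13:40–13:50, 14:25–16:45, 17:30–18:30.
Zheng → UTC: 12:00–17:10, 18:10–18:55, 19:10–22:00.
Mina ∩ Zheng: 13:40–13:50, 14:25–16:45, 18:10–18:30.
Windows ≥ 15 min: 14:25–16:45, 18:10–18:30.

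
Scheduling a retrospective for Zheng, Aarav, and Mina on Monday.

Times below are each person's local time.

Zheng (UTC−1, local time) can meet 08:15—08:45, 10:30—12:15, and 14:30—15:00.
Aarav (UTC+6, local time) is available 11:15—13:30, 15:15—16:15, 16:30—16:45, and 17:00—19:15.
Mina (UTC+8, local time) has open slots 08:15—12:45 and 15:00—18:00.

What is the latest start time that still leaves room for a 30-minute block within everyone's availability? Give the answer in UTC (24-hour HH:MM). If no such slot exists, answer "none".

Zheng → UTC: 09:15–09:45, 11:30–13:15, 15:30–16:00.
Aarav → UTC: 05:15–07:30, 09:15–10:15, 10:30–10:45, 11:00–13:15.
Mina → UTC: 00:15–04:45, 07:00–10:00.
Zheng ∩ Aarav: 09:15–09:45, 11:30–13:15.
Zheng ∩ Aarav ∩ Mina: 09:15–09:45.
Windows ≥ 30 min: 09:15–09:45.
Latest start in the last window 09:15–09:45 is 09:45 − 30 min = 09:15.

09:15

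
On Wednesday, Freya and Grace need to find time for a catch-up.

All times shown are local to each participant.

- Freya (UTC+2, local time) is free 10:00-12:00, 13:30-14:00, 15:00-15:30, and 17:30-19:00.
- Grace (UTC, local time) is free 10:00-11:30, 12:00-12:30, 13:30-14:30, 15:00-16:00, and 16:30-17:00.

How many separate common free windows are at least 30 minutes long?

Freya → UTC: 08:00–10:00, 11:30–12:00, 13:00–13:30, 15:30–17:00.
Grace → UTC: 10:00–11:30, 12:00–12:30, 13:30–14:30, 15:00–16:00, 16:30–17:00.
Freya ∩ Grace: 15:30–16:00, 16:30–17:00.
Windows ≥ 30 min: 15:30–16:00, 16:30–17:00.
That's 2 windows.

2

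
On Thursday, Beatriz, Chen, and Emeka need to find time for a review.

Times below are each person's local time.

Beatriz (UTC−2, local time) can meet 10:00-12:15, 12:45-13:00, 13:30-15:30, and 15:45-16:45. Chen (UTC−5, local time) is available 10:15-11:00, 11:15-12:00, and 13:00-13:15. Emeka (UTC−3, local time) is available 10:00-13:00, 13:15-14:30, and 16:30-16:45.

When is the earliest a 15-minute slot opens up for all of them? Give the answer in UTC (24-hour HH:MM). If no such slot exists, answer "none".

15:30

Beatriz → UTC: 12:00–14:15, 14:45–15:00, 15:30–17:30, 17:45–18:45.
Chen → UTC: 15:15–16:00, 16:15–17:00, 18:00–18:15.
Emeka → UTC: 13:00–16:00, 16:15–17:30, 19:30–19:45.
Beatriz ∩ Chen: 15:30–16:00, 16:15–17:00, 18:00–18:15.
Beatriz ∩ Chen ∩ Emeka: 15:30–16:00, 16:15–17:00.
Windows ≥ 15 min: 15:30–16:00, 16:15–17:00.
Earliest such window starts at 15:30.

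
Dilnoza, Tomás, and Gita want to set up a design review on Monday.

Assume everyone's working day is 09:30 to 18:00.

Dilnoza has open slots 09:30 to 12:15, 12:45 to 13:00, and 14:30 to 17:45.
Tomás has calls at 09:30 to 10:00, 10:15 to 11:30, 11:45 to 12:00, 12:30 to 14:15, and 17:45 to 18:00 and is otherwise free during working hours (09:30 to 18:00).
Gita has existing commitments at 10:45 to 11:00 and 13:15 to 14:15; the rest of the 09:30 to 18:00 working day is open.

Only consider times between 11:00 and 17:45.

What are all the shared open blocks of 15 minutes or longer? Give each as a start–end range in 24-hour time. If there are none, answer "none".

Tomás free within 09:30–18:00: 10:00–10:15, 11:30–11:45, 12:00–12:30, 14:15–17:45.
Gita free within 09:30–18:00: 09:30–10:45, 11:00–13:15, 14:15–18:00.
Dilnoza ∩ Tomás: 10:00–10:15, 11:30–11:45, 12:00–12:15, 14:30–17:45.
Dilnoza ∩ Tomás ∩ Gita: 10:00–10:15, 11:30–11:45, 12:00–12:15, 14:30–17:45.
Restricted to 11:00–17:45: 11:30–11:45, 12:00–12:15, 14:30–17:45.
Windows ≥ 15 min: 11:30–11:45, 12:00–12:15, 14:30–17:45.

11:30–11:45, 12:00–12:15, 14:30–17:45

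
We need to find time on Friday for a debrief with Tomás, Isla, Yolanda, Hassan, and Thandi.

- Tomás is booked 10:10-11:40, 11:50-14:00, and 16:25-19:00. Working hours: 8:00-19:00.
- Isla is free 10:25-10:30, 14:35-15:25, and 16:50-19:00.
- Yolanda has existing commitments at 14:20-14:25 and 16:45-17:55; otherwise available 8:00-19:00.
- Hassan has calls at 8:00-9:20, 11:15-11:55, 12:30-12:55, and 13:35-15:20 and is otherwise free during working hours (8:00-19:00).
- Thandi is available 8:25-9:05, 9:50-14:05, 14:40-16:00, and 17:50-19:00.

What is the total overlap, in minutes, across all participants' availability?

Tomás free within 08:00–19:00: 08:00–10:10, 11:40–11:50, 14:00–16:25.
Yolanda free within 08:00–19:00: 08:00–14:20, 14:25–16:45, 17:55–19:00.
Hassan free within 08:00–19:00: 09:20–11:15, 11:55–12:30, 12:55–13:35, 15:20–19:00.
Tomás ∩ Isla: 14:35–15:25.
Tomás ∩ Isla ∩ Yolanda: 14:35–15:25.
Tomás ∩ Isla ∩ Yolanda ∩ Hassan: 15:20–15:25.
Tomás ∩ Isla ∩ Yolanda ∩ Hassan ∩ Thandi: 15:20–15:25.
Total common minutes: 5.

5 minutes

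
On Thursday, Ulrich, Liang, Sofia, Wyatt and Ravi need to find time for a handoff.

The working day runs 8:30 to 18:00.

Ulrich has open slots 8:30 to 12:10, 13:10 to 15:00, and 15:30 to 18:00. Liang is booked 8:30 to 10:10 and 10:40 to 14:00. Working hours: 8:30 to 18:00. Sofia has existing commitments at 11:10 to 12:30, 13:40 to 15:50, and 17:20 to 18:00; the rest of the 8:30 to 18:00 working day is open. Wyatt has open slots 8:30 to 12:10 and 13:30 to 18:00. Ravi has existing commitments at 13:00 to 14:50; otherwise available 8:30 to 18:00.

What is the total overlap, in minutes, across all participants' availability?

Liang free within 08:30–18:00: 10:10–10:40, 14:00–18:00.
Sofia free within 08:30–18:00: 08:30–11:10, 12:30–13:40, 15:50–17:20.
Ravi free within 08:30–18:00: 08:30–13:00, 14:50–18:00.
Ulrich ∩ Liang: 10:10–10:40, 14:00–15:00, 15:30–18:00.
Ulrich ∩ Liang ∩ Sofia: 10:10–10:40, 15:50–17:20.
Ulrich ∩ Liang ∩ Sofia ∩ Wyatt: 10:10–10:40, 15:50–17:20.
Ulrich ∩ Liang ∩ Sofia ∩ Wyatt ∩ Ravi: 10:10–10:40, 15:50–17:20.
Total common minutes: 30 + 90 = 120.

120 minutes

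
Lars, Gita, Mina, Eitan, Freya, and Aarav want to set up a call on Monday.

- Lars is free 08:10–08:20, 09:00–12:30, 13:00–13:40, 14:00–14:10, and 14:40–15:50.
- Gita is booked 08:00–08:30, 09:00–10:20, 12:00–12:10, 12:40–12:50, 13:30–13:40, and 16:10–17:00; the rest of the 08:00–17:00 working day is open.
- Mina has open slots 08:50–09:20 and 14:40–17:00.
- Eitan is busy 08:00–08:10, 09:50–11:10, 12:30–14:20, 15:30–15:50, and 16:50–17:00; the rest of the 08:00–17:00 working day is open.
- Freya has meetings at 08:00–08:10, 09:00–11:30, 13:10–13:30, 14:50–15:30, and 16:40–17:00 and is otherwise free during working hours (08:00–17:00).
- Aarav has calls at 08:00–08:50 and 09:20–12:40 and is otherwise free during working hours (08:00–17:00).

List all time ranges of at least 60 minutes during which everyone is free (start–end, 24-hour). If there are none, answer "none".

Gita free within 08:00–17:00: 08:30–09:00, 10:20–12:00, 12:10–12:40, 12:50–13:30, 13:40–16:10.
Eitan free within 08:00–17:00: 08:10–09:50, 11:10–12:30, 14:20–15:30, 15:50–16:50.
Freya free within 08:00–17:00: 08:10–09:00, 11:30–13:10, 13:30–14:50, 15:30–16:40.
Aarav free within 08:00–17:00: 08:50–09:20, 12:40–17:00.
Lars ∩ Gita: 10:20–12:00, 12:10–12:30, 13:00–13:30, 14:00–14:10, 14:40–15:50.
Lars ∩ Gita ∩ Mina: 14:40–15:50.
Lars ∩ Gita ∩ Mina ∩ Eitan: 14:40–15:30.
Lars ∩ Gita ∩ Mina ∩ Eitan ∩ Freya: 14:40–14:50.
Lars ∩ Gita ∩ Mina ∩ Eitan ∩ Freya ∩ Aarav: 14:40–14:50.
Windows ≥ 60 min: (none).

none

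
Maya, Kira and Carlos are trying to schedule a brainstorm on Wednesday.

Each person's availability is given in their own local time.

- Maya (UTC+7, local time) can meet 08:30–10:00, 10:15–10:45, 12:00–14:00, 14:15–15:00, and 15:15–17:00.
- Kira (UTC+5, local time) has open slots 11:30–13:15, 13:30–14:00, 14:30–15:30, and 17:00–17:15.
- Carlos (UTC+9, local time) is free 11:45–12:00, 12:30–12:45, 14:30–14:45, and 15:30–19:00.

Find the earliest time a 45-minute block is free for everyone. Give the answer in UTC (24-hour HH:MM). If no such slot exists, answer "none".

Maya → UTC: 01:30–03:00, 03:15–03:45, 05:00–07:00, 07:15–08:00, 08:15–10:00.
Kira → UTC: 06:30–08:15, 08:30–09:00, 09:30–10:30, 12:00–12:15.
Carlos → UTC: 02:45–03:00, 03:30–03:45, 05:30–05:45, 06:30–10:00.
Maya ∩ Kira: 06:30–07:00, 07:15–08:00, 08:30–09:00, 09:30–10:00.
Maya ∩ Kira ∩ Carlos: 06:30–07:00, 07:15–08:00, 08:30–09:00, 09:30–10:00.
Windows ≥ 45 min: 07:15–08:00.
Earliest such window starts at 07:15.

07:15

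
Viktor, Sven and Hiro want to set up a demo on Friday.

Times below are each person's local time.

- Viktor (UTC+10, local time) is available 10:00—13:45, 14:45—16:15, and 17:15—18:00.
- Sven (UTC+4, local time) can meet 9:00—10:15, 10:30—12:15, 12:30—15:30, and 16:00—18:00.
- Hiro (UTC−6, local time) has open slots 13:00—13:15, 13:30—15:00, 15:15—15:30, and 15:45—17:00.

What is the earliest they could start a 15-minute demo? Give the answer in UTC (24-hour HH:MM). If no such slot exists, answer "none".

none

Viktor → UTC: 00:00–03:45, 04:45–06:15, 07:15–08:00.
Sven → UTC: 05:00–06:15, 06:30–08:15, 08:30–11:30, 12:00–14:00.
Hiro → UTC: 19:00–19:15, 19:30–21:00, 21:15–21:30, 21:45–23:00.
Viktor ∩ Sven: 05:00–06:15, 07:15–08:00.
Viktor ∩ Sven ∩ Hiro: (none).
Windows ≥ 15 min: (none).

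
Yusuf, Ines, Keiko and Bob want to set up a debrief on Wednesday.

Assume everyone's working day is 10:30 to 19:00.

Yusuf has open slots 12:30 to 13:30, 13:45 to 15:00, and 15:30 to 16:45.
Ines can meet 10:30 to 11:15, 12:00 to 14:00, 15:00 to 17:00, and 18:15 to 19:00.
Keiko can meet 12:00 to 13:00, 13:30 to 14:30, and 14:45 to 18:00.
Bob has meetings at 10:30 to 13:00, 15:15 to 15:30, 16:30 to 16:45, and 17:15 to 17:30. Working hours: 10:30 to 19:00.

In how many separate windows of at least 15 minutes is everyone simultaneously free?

2

Bob free within 10:30–19:00: 13:00–15:15, 15:30–16:30, 16:45–17:15, 17:30–19:00.
Yusuf ∩ Ines: 12:30–13:30, 13:45–14:00, 15:30–16:45.
Yusuf ∩ Ines ∩ Keiko: 12:30–13:00, 13:45–14:00, 15:30–16:45.
Yusuf ∩ Ines ∩ Keiko ∩ Bob: 13:45–14:00, 15:30–16:30.
Windows ≥ 15 min: 13:45–14:00, 15:30–16:30.
That's 2 windows.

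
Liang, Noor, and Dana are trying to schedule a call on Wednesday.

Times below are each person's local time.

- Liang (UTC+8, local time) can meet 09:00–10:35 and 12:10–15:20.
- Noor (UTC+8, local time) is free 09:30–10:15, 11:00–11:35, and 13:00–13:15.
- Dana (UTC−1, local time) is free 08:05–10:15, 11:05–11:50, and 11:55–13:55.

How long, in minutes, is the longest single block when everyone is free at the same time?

Liang → UTC: 01:00–02:35, 04:10–07:20.
Noor → UTC: 01:30–02:15, 03:00–03:35, 05:00–05:15.
Dana → UTC: 09:05–11:15, 12:05–12:50, 12:55–14:55.
Liang ∩ Noor: 01:30–02:15, 05:00–05:15.
Liang ∩ Noor ∩ Dana: (none).
No common window.

0 minutes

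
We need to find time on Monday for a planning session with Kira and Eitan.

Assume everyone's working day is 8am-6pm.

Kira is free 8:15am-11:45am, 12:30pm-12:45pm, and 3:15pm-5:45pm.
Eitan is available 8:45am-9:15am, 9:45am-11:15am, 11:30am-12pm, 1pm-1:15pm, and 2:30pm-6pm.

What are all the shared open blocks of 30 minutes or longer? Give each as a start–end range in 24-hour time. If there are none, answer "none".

Kira ∩ Eitan: 08:45–09:15, 09:45–11:15, 11:30–11:45, 15:15–17:45.
Windows ≥ 30 min: 08:45–09:15, 09:45–11:15, 15:15–17:45.

08:45–09:15, 09:45–11:15, 15:15–17:45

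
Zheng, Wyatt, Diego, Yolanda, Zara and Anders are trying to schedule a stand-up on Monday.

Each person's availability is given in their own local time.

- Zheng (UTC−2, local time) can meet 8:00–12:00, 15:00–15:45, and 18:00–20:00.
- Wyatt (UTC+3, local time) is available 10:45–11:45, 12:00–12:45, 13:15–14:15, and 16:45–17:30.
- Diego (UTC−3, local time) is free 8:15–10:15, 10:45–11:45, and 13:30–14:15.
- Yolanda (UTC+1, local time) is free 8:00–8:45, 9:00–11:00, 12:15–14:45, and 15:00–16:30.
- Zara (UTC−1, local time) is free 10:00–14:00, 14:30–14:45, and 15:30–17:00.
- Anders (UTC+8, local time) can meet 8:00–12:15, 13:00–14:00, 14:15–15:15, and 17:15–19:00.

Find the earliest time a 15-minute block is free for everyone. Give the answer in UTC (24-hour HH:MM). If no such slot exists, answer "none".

Zheng → UTC: 10:00–14:00, 17:00–17:45, 20:00–22:00.
Wyatt → UTC: 07:45–08:45, 09:00–09:45, 10:15–11:15, 13:45–14:30.
Diego → UTC: 11:15–13:15, 13:45–14:45, 16:30–17:15.
Yolanda → UTC: 07:00–07:45, 08:00–10:00, 11:15–13:45, 14:00–15:30.
Zara → UTC: 11:00–15:00, 15:30–15:45, 16:30–18:00.
Anders → UTC: 00:00–04:15, 05:00–06:00, 06:15–07:15, 09:15–11:00.
Zheng ∩ Wyatt: 10:15–11:15, 13:45–14:00.
Zheng ∩ Wyatt ∩ Diego: 13:45–14:00.
Zheng ∩ Wyatt ∩ Diego ∩ Yolanda: (none).
Zheng ∩ Wyatt ∩ Diego ∩ Yolanda ∩ Zara: (none).
Zheng ∩ Wyatt ∩ Diego ∩ Yolanda ∩ Zara ∩ Anders: (none).
Windows ≥ 15 min: (none).

none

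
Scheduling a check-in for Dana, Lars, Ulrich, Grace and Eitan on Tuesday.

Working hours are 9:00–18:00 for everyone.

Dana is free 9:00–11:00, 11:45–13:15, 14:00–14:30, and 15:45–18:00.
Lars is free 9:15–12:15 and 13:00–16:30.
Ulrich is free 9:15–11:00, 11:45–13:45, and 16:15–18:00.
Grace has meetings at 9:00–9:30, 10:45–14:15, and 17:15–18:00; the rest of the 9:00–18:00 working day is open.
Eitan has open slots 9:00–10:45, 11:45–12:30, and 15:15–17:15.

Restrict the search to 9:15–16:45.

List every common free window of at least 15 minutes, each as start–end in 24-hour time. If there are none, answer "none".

Grace free within 09:00–18:00: 09:30–10:45, 14:15–17:15.
Dana ∩ Lars: 09:15–11:00, 11:45–12:15, 13:00–13:15, 14:00–14:30, 15:45–16:30.
Dana ∩ Lars ∩ Ulrich: 09:15–11:00, 11:45–12:15, 13:00–13:15, 16:15–16:30.
Dana ∩ Lars ∩ Ulrich ∩ Grace: 09:30–10:45, 16:15–16:30.
Dana ∩ Lars ∩ Ulrich ∩ Grace ∩ Eitan: 09:30–10:45, 16:15–16:30.
Restricted to 09:15–16:45: 09:30–10:45, 16:15–16:30.
Windows ≥ 15 min: 09:30–10:45, 16:15–16:30.

09:30–10:45, 16:15–16:30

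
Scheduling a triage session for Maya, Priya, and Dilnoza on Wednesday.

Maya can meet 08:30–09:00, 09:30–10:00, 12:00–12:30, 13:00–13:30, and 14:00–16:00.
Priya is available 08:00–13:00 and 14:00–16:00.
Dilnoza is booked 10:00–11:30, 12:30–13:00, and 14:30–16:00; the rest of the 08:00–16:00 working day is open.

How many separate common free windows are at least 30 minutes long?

4

Dilnoza free within 08:00–16:00: 08:00–10:00, 11:30–12:30, 13:00–14:30.
Maya ∩ Priya: 08:30–09:00, 09:30–10:00, 12:00–12:30, 14:00–16:00.
Maya ∩ Priya ∩ Dilnoza: 08:30–09:00, 09:30–10:00, 12:00–12:30, 14:00–14:30.
Windows ≥ 30 min: 08:30–09:00, 09:30–10:00, 12:00–12:30, 14:00–14:30.
That's 4 windows.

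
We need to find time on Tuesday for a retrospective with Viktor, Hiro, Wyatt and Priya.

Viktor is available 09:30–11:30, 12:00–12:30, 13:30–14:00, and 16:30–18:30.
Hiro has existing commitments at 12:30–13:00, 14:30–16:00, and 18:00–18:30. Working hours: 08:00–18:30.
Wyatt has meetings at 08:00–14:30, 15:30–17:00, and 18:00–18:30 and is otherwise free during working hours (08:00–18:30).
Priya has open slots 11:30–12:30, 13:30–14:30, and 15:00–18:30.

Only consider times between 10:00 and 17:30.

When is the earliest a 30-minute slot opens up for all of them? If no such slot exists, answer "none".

17:00

Hiro free within 08:00–18:30: 08:00–12:30, 13:00–14:30, 16:00–18:00.
Wyatt free within 08:00–18:30: 14:30–15:30, 17:00–18:00.
Viktor ∩ Hiro: 09:30–11:30, 12:00–12:30, 13:30–14:00, 16:30–18:00.
Viktor ∩ Hiro ∩ Wyatt: 17:00–18:00.
Viktor ∩ Hiro ∩ Wyatt ∩ Priya: 17:00–18:00.
Restricted to 10:00–17:30: 17:00–17:30.
Windows ≥ 30 min: 17:00–17:30.
Earliest such window starts at 17:00.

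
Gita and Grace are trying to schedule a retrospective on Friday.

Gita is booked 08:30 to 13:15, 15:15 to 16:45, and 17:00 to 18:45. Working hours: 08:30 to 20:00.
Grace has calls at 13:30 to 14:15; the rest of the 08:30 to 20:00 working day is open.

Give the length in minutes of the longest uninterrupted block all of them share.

75 minutes

Gita free within 08:30–20:00: 13:15–15:15, 16:45–17:00, 18:45–20:00.
Grace free within 08:30–20:00: 08:30–13:30, 14:15–20:00.
Gita ∩ Grace: 13:15–13:30, 14:15–15:15, 16:45–17:00, 18:45–20:00.
Common window lengths: 15, 60, 15, 75 min; longest is 75.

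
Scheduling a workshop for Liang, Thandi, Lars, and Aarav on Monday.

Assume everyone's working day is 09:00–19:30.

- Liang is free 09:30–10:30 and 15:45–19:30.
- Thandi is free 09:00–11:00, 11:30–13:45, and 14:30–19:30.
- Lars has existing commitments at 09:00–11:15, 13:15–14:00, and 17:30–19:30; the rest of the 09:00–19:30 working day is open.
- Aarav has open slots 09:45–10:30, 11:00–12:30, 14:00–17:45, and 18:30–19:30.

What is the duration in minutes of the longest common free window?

105 minutes

Lars free within 09:00–19:30: 11:15–13:15, 14:00–17:30.
Liang ∩ Thandi: 09:30–10:30, 15:45–19:30.
Liang ∩ Thandi ∩ Lars: 15:45–17:30.
Liang ∩ Thandi ∩ Lars ∩ Aarav: 15:45–17:30.
Single common window of 105 minutes.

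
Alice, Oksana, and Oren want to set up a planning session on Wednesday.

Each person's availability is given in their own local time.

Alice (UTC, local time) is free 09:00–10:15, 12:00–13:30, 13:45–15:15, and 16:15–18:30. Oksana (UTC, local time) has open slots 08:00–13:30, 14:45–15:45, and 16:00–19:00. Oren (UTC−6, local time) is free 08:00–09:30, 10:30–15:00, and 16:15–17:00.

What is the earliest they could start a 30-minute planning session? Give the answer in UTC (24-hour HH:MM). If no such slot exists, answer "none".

Alice → UTC: 09:00–10:15, 12:00–13:30, 13:45–15:15, 16:15–18:30.
Oksana → UTC: 08:00–13:30, 14:45–15:45, 16:00–19:00.
Oren → UTC: 14:00–15:30, 16:30–21:00, 22:15–23:00.
Alice ∩ Oksana: 09:00–10:15, 12:00–13:30, 14:45–15:15, 16:15–18:30.
Alice ∩ Oksana ∩ Oren: 14:45–15:15, 16:30–18:30.
Windows ≥ 30 min: 14:45–15:15, 16:30–18:30.
Earliest such window starts at 14:45.

14:45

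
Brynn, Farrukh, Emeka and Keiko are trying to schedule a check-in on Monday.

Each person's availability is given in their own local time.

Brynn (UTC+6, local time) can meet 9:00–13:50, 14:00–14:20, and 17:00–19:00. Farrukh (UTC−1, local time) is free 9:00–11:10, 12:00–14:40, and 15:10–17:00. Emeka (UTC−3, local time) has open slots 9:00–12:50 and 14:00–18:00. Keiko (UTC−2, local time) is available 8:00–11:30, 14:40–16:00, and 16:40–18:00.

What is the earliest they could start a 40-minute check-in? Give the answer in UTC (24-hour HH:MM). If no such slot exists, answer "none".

none

Brynn → UTC: 03:00–07:50, 08:00–08:20, 11:00–13:00.
Farrukh → UTC: 10:00–12:10, 13:00–15:40, 16:10–18:00.
Emeka → UTC: 12:00–15:50, 17:00–21:00.
Keiko → UTC: 10:00–13:30, 16:40–18:00, 18:40–20:00.
Brynn ∩ Farrukh: 11:00–12:10.
Brynn ∩ Farrukh ∩ Emeka: 12:00–12:10.
Brynn ∩ Farrukh ∩ Emeka ∩ Keiko: 12:00–12:10.
Windows ≥ 40 min: (none).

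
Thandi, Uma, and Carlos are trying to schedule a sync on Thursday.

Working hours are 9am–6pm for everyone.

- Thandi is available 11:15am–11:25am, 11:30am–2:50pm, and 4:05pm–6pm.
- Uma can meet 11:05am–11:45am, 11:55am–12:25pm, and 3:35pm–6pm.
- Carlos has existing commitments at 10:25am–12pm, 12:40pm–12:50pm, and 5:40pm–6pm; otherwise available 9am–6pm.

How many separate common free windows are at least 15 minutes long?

2

Carlos free within 09:00–18:00: 09:00–10:25, 12:00–12:40, 12:50–17:40.
Thandi ∩ Uma: 11:15–11:25, 11:30–11:45, 11:55–12:25, 16:05–18:00.
Thandi ∩ Uma ∩ Carlos: 12:00–12:25, 16:05–17:40.
Windows ≥ 15 min: 12:00–12:25, 16:05–17:40.
That's 2 windows.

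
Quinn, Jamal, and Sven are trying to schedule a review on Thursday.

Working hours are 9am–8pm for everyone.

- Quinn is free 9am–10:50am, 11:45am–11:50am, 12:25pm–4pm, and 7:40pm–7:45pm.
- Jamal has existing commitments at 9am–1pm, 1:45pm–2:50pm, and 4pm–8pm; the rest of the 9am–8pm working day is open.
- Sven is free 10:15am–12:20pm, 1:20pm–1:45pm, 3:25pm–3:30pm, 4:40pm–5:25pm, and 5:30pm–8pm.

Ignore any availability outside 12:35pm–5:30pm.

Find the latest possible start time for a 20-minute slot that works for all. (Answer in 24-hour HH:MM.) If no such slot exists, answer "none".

13:25

Jamal free within 09:00–20:00: 13:00–13:45, 14:50–16:00.
Quinn ∩ Jamal: 13:00–13:45, 14:50–16:00.
Quinn ∩ Jamal ∩ Sven: 13:20–13:45, 15:25–15:30.
Restricted to 12:35–17:30: 13:20–13:45, 15:25–15:30.
Windows ≥ 20 min: 13:20–13:45.
Latest start in the last window 13:20–13:45 is 13:45 − 20 min = 13:25.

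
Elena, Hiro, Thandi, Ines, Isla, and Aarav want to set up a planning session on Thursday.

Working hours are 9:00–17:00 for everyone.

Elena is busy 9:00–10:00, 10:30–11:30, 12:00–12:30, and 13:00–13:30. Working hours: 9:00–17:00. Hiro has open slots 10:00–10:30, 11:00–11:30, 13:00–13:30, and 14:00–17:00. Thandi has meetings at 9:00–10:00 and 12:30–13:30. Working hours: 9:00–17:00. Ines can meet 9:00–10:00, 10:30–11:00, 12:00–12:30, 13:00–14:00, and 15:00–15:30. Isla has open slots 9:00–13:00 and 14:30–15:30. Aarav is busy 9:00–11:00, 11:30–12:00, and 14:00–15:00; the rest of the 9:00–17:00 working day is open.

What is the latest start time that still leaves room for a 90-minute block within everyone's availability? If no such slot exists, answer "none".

none

Elena free within 09:00–17:00: 10:00–10:30, 11:30–12:00, 12:30–13:00, 13:30–17:00.
Thandi free within 09:00–17:00: 10:00–12:30, 13:30–17:00.
Aarav free within 09:00–17:00: 11:00–11:30, 12:00–14:00, 15:00–17:00.
Elena ∩ Hiro: 10:00–10:30, 14:00–17:00.
Elena ∩ Hiro ∩ Thandi: 10:00–10:30, 14:00–17:00.
Elena ∩ Hiro ∩ Thandi ∩ Ines: 15:00–15:30.
Elena ∩ Hiro ∩ Thandi ∩ Ines ∩ Isla: 15:00–15:30.
Elena ∩ Hiro ∩ Thandi ∩ Ines ∩ Isla ∩ Aarav: 15:00–15:30.
Windows ≥ 90 min: (none).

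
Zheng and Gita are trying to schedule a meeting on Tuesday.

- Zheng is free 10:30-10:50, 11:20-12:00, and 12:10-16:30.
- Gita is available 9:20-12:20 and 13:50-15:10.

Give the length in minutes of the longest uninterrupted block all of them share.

80 minutes

Zheng ∩ Gita: 10:30–10:50, 11:20–12:00, 12:10–12:20, 13:50–15:10.
Common window lengths: 20, 40, 10, 80 min; longest is 80.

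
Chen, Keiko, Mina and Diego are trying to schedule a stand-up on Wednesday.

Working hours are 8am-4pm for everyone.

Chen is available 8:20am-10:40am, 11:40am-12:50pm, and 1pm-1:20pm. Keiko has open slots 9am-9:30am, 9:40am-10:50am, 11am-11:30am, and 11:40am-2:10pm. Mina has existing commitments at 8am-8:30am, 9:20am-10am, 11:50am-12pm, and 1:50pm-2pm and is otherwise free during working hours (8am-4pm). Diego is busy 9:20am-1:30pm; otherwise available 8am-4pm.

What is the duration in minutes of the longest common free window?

20 minutes

Mina free within 08:00–16:00: 08:30–09:20, 10:00–11:50, 12:00–13:50, 14:00–16:00.
Diego free within 08:00–16:00: 08:00–09:20, 13:30–16:00.
Chen ∩ Keiko: 09:00–09:30, 09:40–10:40, 11:40–12:50, 13:00–13:20.
Chen ∩ Keiko ∩ Mina: 09:00–09:20, 10:00–10:40, 11:40–11:50, 12:00–12:50, 13:00–13:20.
Chen ∩ Keiko ∩ Mina ∩ Diego: 09:00–09:20.
Single common window of 20 minutes.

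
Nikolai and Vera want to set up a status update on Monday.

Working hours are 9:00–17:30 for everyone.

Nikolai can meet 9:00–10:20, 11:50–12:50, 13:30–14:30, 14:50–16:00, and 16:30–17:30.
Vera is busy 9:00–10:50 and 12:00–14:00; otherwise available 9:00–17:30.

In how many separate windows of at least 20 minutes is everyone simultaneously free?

Vera free within 09:00–17:30: 10:50–12:00, 14:00–17:30.
Nikolai ∩ Vera: 11:50–12:00, 14:00–14:30, 14:50–16:00, 16:30–17:30.
Windows ≥ 20 min: 14:00–14:30, 14:50–16:00, 16:30–17:30.
That's 3 windows.

3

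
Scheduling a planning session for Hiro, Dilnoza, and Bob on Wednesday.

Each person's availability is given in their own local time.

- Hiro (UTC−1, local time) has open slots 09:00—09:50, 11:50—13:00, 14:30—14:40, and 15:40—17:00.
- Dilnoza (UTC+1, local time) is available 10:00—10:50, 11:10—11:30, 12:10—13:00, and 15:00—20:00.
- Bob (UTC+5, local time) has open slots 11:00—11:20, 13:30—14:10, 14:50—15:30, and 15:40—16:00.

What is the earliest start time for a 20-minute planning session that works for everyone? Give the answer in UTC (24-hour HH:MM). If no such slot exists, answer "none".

10:10

Hiro → UTC: 10:00–10:50, 12:50–14:00, 15:30–15:40, 16:40–18:00.
Dilnoza → UTC: 09:00–09:50, 10:10–10:30, 11:10–12:00, 14:00–19:00.
Bob → UTC: 06:00–06:20, 08:30–09:10, 09:50–10:30, 10:40–11:00.
Hiro ∩ Dilnoza: 10:10–10:30, 15:30–15:40, 16:40–18:00.
Hiro ∩ Dilnoza ∩ Bob: 10:10–10:30.
Windows ≥ 20 min: 10:10–10:30.
Earliest such window starts at 10:10.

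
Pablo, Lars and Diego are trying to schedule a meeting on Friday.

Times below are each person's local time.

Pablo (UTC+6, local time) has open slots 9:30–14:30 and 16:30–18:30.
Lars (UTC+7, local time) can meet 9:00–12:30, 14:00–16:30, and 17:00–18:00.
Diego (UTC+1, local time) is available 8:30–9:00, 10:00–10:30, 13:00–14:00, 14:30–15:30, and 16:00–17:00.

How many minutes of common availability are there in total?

30 minutes

Pablo → UTC: 03:30–08:30, 10:30–12:30.
Lars → UTC: 02:00–05:30, 07:00–09:30, 10:00–11:00.
Diego → UTC: 07:30–08:00, 09:00–09:30, 12:00–13:00, 13:30–14:30, 15:00–16:00.
Pablo ∩ Lars: 03:30–05:30, 07:00–08:30, 10:30–11:00.
Pablo ∩ Lars ∩ Diego: 07:30–08:00.
Total common minutes: 30.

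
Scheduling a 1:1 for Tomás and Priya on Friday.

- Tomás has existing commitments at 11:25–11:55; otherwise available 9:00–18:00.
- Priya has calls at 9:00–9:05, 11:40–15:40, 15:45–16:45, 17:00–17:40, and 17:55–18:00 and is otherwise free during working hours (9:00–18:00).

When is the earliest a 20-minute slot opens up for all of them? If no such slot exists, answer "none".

Tomás free within 09:00–18:00: 09:00–11:25, 11:55–18:00.
Priya free within 09:00–18:00: 09:05–11:40, 15:40–15:45, 16:45–17:00, 17:40–17:55.
Tomás ∩ Priya: 09:05–11:25, 15:40–15:45, 16:45–17:00, 17:40–17:55.
Windows ≥ 20 min: 09:05–11:25.
Earliest such window starts at 09:05.

09:05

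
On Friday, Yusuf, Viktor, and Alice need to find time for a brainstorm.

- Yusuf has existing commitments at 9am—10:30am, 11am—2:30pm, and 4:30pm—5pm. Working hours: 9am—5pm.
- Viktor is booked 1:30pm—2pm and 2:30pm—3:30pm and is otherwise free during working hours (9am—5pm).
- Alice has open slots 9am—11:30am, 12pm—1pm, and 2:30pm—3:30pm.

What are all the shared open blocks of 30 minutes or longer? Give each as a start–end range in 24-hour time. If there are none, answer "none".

10:30–11:00

Yusuf free within 09:00–17:00: 10:30–11:00, 14:30–16:30.
Viktor free within 09:00–17:00: 09:00–13:30, 14:00–14:30, 15:30–17:00.
Yusuf ∩ Viktor: 10:30–11:00, 15:30–16:30.
Yusuf ∩ Viktor ∩ Alice: 10:30–11:00.
Windows ≥ 30 min: 10:30–11:00.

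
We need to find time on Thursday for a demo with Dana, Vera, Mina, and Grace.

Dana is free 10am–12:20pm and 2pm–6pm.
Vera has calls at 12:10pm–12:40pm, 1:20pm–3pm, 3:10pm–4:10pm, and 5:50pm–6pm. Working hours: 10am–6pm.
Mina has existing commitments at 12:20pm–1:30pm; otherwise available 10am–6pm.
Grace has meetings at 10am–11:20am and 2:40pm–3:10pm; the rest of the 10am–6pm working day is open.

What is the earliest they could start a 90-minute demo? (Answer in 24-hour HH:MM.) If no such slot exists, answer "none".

16:10

Vera free within 10:00–18:00: 10:00–12:10, 12:40–13:20, 15:00–15:10, 16:10–17:50.
Mina free within 10:00–18:00: 10:00–12:20, 13:30–18:00.
Grace free within 10:00–18:00: 11:20–14:40, 15:10–18:00.
Dana ∩ Vera: 10:00–12:10, 15:00–15:10, 16:10–17:50.
Dana ∩ Vera ∩ Mina: 10:00–12:10, 15:00–15:10, 16:10–17:50.
Dana ∩ Vera ∩ Mina ∩ Grace: 11:20–12:10, 16:10–17:50.
Windows ≥ 90 min: 16:10–17:50.
Earliest such window starts at 16:10.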